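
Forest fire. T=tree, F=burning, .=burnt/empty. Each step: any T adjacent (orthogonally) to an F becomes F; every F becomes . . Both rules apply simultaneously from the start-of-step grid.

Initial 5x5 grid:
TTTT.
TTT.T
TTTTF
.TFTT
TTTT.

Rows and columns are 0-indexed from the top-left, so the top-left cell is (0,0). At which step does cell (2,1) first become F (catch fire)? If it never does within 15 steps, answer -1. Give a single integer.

Step 1: cell (2,1)='T' (+7 fires, +2 burnt)
Step 2: cell (2,1)='F' (+4 fires, +7 burnt)
  -> target ignites at step 2
Step 3: cell (2,1)='.' (+4 fires, +4 burnt)
Step 4: cell (2,1)='.' (+3 fires, +4 burnt)
Step 5: cell (2,1)='.' (+1 fires, +3 burnt)
Step 6: cell (2,1)='.' (+0 fires, +1 burnt)
  fire out at step 6

2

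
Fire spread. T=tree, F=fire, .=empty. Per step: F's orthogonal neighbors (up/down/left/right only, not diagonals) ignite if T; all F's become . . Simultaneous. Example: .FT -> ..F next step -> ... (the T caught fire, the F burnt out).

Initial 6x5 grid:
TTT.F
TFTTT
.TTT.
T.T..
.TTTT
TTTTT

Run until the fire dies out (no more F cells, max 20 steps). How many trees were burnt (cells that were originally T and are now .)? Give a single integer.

Step 1: +5 fires, +2 burnt (F count now 5)
Step 2: +4 fires, +5 burnt (F count now 4)
Step 3: +2 fires, +4 burnt (F count now 2)
Step 4: +1 fires, +2 burnt (F count now 1)
Step 5: +3 fires, +1 burnt (F count now 3)
Step 6: +3 fires, +3 burnt (F count now 3)
Step 7: +2 fires, +3 burnt (F count now 2)
Step 8: +0 fires, +2 burnt (F count now 0)
Fire out after step 8
Initially T: 21, now '.': 29
Total burnt (originally-T cells now '.'): 20

Answer: 20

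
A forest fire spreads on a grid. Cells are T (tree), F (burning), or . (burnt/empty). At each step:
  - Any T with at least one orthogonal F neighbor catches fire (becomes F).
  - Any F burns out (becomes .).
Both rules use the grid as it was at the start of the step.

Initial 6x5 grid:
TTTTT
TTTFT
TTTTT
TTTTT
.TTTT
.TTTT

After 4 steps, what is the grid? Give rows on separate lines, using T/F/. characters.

Step 1: 4 trees catch fire, 1 burn out
  TTTFT
  TTF.F
  TTTFT
  TTTTT
  .TTTT
  .TTTT
Step 2: 6 trees catch fire, 4 burn out
  TTF.F
  TF...
  TTF.F
  TTTFT
  .TTTT
  .TTTT
Step 3: 6 trees catch fire, 6 burn out
  TF...
  F....
  TF...
  TTF.F
  .TTFT
  .TTTT
Step 4: 6 trees catch fire, 6 burn out
  F....
  .....
  F....
  TF...
  .TF.F
  .TTFT

F....
.....
F....
TF...
.TF.F
.TTFT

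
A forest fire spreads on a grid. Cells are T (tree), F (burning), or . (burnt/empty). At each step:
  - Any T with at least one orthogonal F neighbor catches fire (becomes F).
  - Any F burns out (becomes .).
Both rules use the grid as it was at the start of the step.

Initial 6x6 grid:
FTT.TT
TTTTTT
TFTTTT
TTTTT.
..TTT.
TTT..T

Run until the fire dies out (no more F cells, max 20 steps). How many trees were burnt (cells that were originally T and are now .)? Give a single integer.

Step 1: +6 fires, +2 burnt (F count now 6)
Step 2: +5 fires, +6 burnt (F count now 5)
Step 3: +4 fires, +5 burnt (F count now 4)
Step 4: +5 fires, +4 burnt (F count now 5)
Step 5: +4 fires, +5 burnt (F count now 4)
Step 6: +2 fires, +4 burnt (F count now 2)
Step 7: +0 fires, +2 burnt (F count now 0)
Fire out after step 7
Initially T: 27, now '.': 35
Total burnt (originally-T cells now '.'): 26

Answer: 26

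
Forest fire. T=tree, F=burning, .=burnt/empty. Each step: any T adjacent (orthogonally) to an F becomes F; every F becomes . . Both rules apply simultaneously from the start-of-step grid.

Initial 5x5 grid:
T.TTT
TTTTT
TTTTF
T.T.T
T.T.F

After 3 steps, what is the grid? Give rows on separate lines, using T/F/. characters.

Step 1: 3 trees catch fire, 2 burn out
  T.TTT
  TTTTF
  TTTF.
  T.T.F
  T.T..
Step 2: 3 trees catch fire, 3 burn out
  T.TTF
  TTTF.
  TTF..
  T.T..
  T.T..
Step 3: 4 trees catch fire, 3 burn out
  T.TF.
  TTF..
  TF...
  T.F..
  T.T..

T.TF.
TTF..
TF...
T.F..
T.T..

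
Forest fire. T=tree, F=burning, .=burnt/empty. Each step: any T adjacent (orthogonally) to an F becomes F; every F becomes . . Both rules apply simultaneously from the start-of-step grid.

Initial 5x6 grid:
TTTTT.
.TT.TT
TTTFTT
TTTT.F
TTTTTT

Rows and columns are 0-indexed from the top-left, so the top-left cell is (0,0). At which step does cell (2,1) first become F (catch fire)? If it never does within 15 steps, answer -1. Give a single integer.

Step 1: cell (2,1)='T' (+5 fires, +2 burnt)
Step 2: cell (2,1)='F' (+7 fires, +5 burnt)
  -> target ignites at step 2
Step 3: cell (2,1)='.' (+6 fires, +7 burnt)
Step 4: cell (2,1)='.' (+4 fires, +6 burnt)
Step 5: cell (2,1)='.' (+2 fires, +4 burnt)
Step 6: cell (2,1)='.' (+0 fires, +2 burnt)
  fire out at step 6

2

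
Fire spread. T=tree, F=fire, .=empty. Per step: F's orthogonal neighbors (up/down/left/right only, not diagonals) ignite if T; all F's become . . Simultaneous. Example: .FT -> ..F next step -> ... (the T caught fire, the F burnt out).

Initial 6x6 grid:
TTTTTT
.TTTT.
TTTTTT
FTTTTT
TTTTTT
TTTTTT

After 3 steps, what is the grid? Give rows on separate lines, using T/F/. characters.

Step 1: 3 trees catch fire, 1 burn out
  TTTTTT
  .TTTT.
  FTTTTT
  .FTTTT
  FTTTTT
  TTTTTT
Step 2: 4 trees catch fire, 3 burn out
  TTTTTT
  .TTTT.
  .FTTTT
  ..FTTT
  .FTTTT
  FTTTTT
Step 3: 5 trees catch fire, 4 burn out
  TTTTTT
  .FTTT.
  ..FTTT
  ...FTT
  ..FTTT
  .FTTTT

TTTTTT
.FTTT.
..FTTT
...FTT
..FTTT
.FTTTT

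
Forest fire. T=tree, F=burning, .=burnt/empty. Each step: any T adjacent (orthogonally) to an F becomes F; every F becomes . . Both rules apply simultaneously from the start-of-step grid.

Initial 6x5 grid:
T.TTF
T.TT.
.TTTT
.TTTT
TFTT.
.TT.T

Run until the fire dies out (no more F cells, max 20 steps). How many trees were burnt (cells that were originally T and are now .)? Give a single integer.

Answer: 17

Derivation:
Step 1: +5 fires, +2 burnt (F count now 5)
Step 2: +6 fires, +5 burnt (F count now 6)
Step 3: +4 fires, +6 burnt (F count now 4)
Step 4: +2 fires, +4 burnt (F count now 2)
Step 5: +0 fires, +2 burnt (F count now 0)
Fire out after step 5
Initially T: 20, now '.': 27
Total burnt (originally-T cells now '.'): 17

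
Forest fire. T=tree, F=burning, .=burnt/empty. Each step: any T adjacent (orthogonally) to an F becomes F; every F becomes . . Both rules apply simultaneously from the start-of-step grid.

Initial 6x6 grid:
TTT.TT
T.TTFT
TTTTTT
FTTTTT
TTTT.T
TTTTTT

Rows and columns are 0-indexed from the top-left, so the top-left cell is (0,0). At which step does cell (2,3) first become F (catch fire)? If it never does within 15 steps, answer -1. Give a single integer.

Step 1: cell (2,3)='T' (+7 fires, +2 burnt)
Step 2: cell (2,3)='F' (+10 fires, +7 burnt)
  -> target ignites at step 2
Step 3: cell (2,3)='.' (+7 fires, +10 burnt)
Step 4: cell (2,3)='.' (+4 fires, +7 burnt)
Step 5: cell (2,3)='.' (+2 fires, +4 burnt)
Step 6: cell (2,3)='.' (+1 fires, +2 burnt)
Step 7: cell (2,3)='.' (+0 fires, +1 burnt)
  fire out at step 7

2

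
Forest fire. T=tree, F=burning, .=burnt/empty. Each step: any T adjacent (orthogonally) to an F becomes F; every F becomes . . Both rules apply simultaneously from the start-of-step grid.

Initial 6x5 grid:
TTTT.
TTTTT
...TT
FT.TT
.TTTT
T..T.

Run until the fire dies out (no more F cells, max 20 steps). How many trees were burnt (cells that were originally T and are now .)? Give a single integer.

Answer: 19

Derivation:
Step 1: +1 fires, +1 burnt (F count now 1)
Step 2: +1 fires, +1 burnt (F count now 1)
Step 3: +1 fires, +1 burnt (F count now 1)
Step 4: +1 fires, +1 burnt (F count now 1)
Step 5: +3 fires, +1 burnt (F count now 3)
Step 6: +2 fires, +3 burnt (F count now 2)
Step 7: +2 fires, +2 burnt (F count now 2)
Step 8: +3 fires, +2 burnt (F count now 3)
Step 9: +2 fires, +3 burnt (F count now 2)
Step 10: +2 fires, +2 burnt (F count now 2)
Step 11: +1 fires, +2 burnt (F count now 1)
Step 12: +0 fires, +1 burnt (F count now 0)
Fire out after step 12
Initially T: 20, now '.': 29
Total burnt (originally-T cells now '.'): 19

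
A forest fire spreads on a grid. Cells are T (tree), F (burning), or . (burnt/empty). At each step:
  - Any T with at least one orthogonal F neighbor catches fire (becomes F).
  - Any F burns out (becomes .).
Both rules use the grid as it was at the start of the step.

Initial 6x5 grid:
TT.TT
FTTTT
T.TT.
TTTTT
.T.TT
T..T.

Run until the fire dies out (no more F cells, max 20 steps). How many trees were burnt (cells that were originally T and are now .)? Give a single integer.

Step 1: +3 fires, +1 burnt (F count now 3)
Step 2: +3 fires, +3 burnt (F count now 3)
Step 3: +3 fires, +3 burnt (F count now 3)
Step 4: +5 fires, +3 burnt (F count now 5)
Step 5: +2 fires, +5 burnt (F count now 2)
Step 6: +2 fires, +2 burnt (F count now 2)
Step 7: +2 fires, +2 burnt (F count now 2)
Step 8: +0 fires, +2 burnt (F count now 0)
Fire out after step 8
Initially T: 21, now '.': 29
Total burnt (originally-T cells now '.'): 20

Answer: 20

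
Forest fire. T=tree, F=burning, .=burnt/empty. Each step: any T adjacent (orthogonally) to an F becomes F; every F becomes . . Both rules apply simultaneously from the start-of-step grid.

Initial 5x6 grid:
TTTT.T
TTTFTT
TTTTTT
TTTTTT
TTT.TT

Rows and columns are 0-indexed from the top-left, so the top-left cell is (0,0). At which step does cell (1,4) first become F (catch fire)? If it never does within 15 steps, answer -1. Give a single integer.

Step 1: cell (1,4)='F' (+4 fires, +1 burnt)
  -> target ignites at step 1
Step 2: cell (1,4)='.' (+6 fires, +4 burnt)
Step 3: cell (1,4)='.' (+7 fires, +6 burnt)
Step 4: cell (1,4)='.' (+6 fires, +7 burnt)
Step 5: cell (1,4)='.' (+3 fires, +6 burnt)
Step 6: cell (1,4)='.' (+1 fires, +3 burnt)
Step 7: cell (1,4)='.' (+0 fires, +1 burnt)
  fire out at step 7

1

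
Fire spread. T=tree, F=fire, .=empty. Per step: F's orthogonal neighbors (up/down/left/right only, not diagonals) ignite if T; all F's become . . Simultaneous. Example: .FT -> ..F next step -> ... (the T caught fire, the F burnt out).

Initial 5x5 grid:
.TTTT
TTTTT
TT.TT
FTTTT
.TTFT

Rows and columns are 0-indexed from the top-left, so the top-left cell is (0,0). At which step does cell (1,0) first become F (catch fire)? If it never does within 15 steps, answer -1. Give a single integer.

Step 1: cell (1,0)='T' (+5 fires, +2 burnt)
Step 2: cell (1,0)='F' (+6 fires, +5 burnt)
  -> target ignites at step 2
Step 3: cell (1,0)='.' (+3 fires, +6 burnt)
Step 4: cell (1,0)='.' (+4 fires, +3 burnt)
Step 5: cell (1,0)='.' (+2 fires, +4 burnt)
Step 6: cell (1,0)='.' (+0 fires, +2 burnt)
  fire out at step 6

2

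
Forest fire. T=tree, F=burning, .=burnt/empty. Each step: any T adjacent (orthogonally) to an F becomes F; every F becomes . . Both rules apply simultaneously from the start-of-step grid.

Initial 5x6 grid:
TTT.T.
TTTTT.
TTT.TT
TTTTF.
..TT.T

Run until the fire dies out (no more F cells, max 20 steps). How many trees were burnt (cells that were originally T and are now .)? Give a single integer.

Answer: 20

Derivation:
Step 1: +2 fires, +1 burnt (F count now 2)
Step 2: +4 fires, +2 burnt (F count now 4)
Step 3: +5 fires, +4 burnt (F count now 5)
Step 4: +3 fires, +5 burnt (F count now 3)
Step 5: +3 fires, +3 burnt (F count now 3)
Step 6: +2 fires, +3 burnt (F count now 2)
Step 7: +1 fires, +2 burnt (F count now 1)
Step 8: +0 fires, +1 burnt (F count now 0)
Fire out after step 8
Initially T: 21, now '.': 29
Total burnt (originally-T cells now '.'): 20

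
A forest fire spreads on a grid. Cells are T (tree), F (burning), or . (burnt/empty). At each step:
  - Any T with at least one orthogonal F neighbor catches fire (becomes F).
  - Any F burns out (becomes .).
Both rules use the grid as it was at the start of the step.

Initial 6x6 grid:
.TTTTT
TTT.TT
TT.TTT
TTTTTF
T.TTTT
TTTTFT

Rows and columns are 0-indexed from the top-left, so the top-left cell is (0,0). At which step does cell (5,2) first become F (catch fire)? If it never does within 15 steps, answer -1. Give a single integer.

Step 1: cell (5,2)='T' (+6 fires, +2 burnt)
Step 2: cell (5,2)='F' (+5 fires, +6 burnt)
  -> target ignites at step 2
Step 3: cell (5,2)='.' (+6 fires, +5 burnt)
Step 4: cell (5,2)='.' (+3 fires, +6 burnt)
Step 5: cell (5,2)='.' (+4 fires, +3 burnt)
Step 6: cell (5,2)='.' (+3 fires, +4 burnt)
Step 7: cell (5,2)='.' (+3 fires, +3 burnt)
Step 8: cell (5,2)='.' (+0 fires, +3 burnt)
  fire out at step 8

2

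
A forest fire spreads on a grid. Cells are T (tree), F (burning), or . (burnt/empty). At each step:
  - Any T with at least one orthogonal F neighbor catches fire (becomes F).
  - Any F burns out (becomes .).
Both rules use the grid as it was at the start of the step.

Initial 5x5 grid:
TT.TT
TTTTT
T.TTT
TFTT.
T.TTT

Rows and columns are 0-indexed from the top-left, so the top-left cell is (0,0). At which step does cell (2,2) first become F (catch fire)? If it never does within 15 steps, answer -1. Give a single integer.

Step 1: cell (2,2)='T' (+2 fires, +1 burnt)
Step 2: cell (2,2)='F' (+5 fires, +2 burnt)
  -> target ignites at step 2
Step 3: cell (2,2)='.' (+4 fires, +5 burnt)
Step 4: cell (2,2)='.' (+5 fires, +4 burnt)
Step 5: cell (2,2)='.' (+3 fires, +5 burnt)
Step 6: cell (2,2)='.' (+1 fires, +3 burnt)
Step 7: cell (2,2)='.' (+0 fires, +1 burnt)
  fire out at step 7

2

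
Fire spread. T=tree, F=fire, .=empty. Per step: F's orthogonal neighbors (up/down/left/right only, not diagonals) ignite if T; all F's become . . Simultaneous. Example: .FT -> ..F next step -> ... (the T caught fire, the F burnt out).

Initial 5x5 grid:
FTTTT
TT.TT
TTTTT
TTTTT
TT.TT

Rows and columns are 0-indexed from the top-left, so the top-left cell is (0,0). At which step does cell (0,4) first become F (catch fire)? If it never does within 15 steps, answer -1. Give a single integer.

Step 1: cell (0,4)='T' (+2 fires, +1 burnt)
Step 2: cell (0,4)='T' (+3 fires, +2 burnt)
Step 3: cell (0,4)='T' (+3 fires, +3 burnt)
Step 4: cell (0,4)='F' (+5 fires, +3 burnt)
  -> target ignites at step 4
Step 5: cell (0,4)='.' (+4 fires, +5 burnt)
Step 6: cell (0,4)='.' (+2 fires, +4 burnt)
Step 7: cell (0,4)='.' (+2 fires, +2 burnt)
Step 8: cell (0,4)='.' (+1 fires, +2 burnt)
Step 9: cell (0,4)='.' (+0 fires, +1 burnt)
  fire out at step 9

4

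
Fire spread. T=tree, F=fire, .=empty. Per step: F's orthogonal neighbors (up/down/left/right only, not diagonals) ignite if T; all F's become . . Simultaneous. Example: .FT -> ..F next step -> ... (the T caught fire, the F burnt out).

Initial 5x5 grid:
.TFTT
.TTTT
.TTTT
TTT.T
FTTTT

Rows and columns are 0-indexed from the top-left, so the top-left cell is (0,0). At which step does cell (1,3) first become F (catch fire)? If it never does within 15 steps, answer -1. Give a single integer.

Step 1: cell (1,3)='T' (+5 fires, +2 burnt)
Step 2: cell (1,3)='F' (+6 fires, +5 burnt)
  -> target ignites at step 2
Step 3: cell (1,3)='.' (+5 fires, +6 burnt)
Step 4: cell (1,3)='.' (+2 fires, +5 burnt)
Step 5: cell (1,3)='.' (+1 fires, +2 burnt)
Step 6: cell (1,3)='.' (+0 fires, +1 burnt)
  fire out at step 6

2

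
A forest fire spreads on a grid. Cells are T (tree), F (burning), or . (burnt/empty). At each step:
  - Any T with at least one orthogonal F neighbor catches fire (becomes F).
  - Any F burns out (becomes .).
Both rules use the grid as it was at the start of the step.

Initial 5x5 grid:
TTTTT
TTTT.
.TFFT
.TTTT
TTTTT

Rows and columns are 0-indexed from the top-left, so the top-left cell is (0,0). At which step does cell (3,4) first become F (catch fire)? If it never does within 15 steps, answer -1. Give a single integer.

Step 1: cell (3,4)='T' (+6 fires, +2 burnt)
Step 2: cell (3,4)='F' (+7 fires, +6 burnt)
  -> target ignites at step 2
Step 3: cell (3,4)='.' (+5 fires, +7 burnt)
Step 4: cell (3,4)='.' (+2 fires, +5 burnt)
Step 5: cell (3,4)='.' (+0 fires, +2 burnt)
  fire out at step 5

2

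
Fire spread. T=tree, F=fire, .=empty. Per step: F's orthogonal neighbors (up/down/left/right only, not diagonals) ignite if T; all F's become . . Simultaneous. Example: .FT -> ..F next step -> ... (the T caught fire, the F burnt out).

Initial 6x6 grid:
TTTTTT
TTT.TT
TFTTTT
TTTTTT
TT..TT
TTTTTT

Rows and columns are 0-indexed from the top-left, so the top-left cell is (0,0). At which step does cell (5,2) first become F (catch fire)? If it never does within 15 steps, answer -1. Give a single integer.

Step 1: cell (5,2)='T' (+4 fires, +1 burnt)
Step 2: cell (5,2)='T' (+7 fires, +4 burnt)
Step 3: cell (5,2)='T' (+6 fires, +7 burnt)
Step 4: cell (5,2)='F' (+6 fires, +6 burnt)
  -> target ignites at step 4
Step 5: cell (5,2)='.' (+5 fires, +6 burnt)
Step 6: cell (5,2)='.' (+3 fires, +5 burnt)
Step 7: cell (5,2)='.' (+1 fires, +3 burnt)
Step 8: cell (5,2)='.' (+0 fires, +1 burnt)
  fire out at step 8

4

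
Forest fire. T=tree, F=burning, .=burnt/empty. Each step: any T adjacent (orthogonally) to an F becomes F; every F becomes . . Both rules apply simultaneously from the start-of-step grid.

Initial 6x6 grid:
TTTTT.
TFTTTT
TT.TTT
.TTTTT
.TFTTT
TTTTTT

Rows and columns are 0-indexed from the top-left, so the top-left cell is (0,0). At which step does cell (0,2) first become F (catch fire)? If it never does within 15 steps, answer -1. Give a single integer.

Step 1: cell (0,2)='T' (+8 fires, +2 burnt)
Step 2: cell (0,2)='F' (+9 fires, +8 burnt)
  -> target ignites at step 2
Step 3: cell (0,2)='.' (+7 fires, +9 burnt)
Step 4: cell (0,2)='.' (+5 fires, +7 burnt)
Step 5: cell (0,2)='.' (+1 fires, +5 burnt)
Step 6: cell (0,2)='.' (+0 fires, +1 burnt)
  fire out at step 6

2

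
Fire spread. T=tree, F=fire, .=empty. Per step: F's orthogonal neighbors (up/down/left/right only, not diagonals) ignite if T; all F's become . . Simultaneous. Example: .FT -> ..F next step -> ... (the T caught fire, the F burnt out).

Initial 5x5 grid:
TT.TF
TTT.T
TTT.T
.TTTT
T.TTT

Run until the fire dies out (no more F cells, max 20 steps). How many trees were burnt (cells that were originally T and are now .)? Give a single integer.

Step 1: +2 fires, +1 burnt (F count now 2)
Step 2: +1 fires, +2 burnt (F count now 1)
Step 3: +1 fires, +1 burnt (F count now 1)
Step 4: +2 fires, +1 burnt (F count now 2)
Step 5: +2 fires, +2 burnt (F count now 2)
Step 6: +3 fires, +2 burnt (F count now 3)
Step 7: +2 fires, +3 burnt (F count now 2)
Step 8: +2 fires, +2 burnt (F count now 2)
Step 9: +2 fires, +2 burnt (F count now 2)
Step 10: +1 fires, +2 burnt (F count now 1)
Step 11: +0 fires, +1 burnt (F count now 0)
Fire out after step 11
Initially T: 19, now '.': 24
Total burnt (originally-T cells now '.'): 18

Answer: 18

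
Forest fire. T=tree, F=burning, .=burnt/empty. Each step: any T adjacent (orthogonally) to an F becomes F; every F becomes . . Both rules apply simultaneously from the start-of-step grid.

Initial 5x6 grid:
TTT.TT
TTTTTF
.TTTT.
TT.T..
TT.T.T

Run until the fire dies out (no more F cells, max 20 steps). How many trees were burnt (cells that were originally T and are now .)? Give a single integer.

Step 1: +2 fires, +1 burnt (F count now 2)
Step 2: +3 fires, +2 burnt (F count now 3)
Step 3: +2 fires, +3 burnt (F count now 2)
Step 4: +4 fires, +2 burnt (F count now 4)
Step 5: +4 fires, +4 burnt (F count now 4)
Step 6: +2 fires, +4 burnt (F count now 2)
Step 7: +2 fires, +2 burnt (F count now 2)
Step 8: +1 fires, +2 burnt (F count now 1)
Step 9: +0 fires, +1 burnt (F count now 0)
Fire out after step 9
Initially T: 21, now '.': 29
Total burnt (originally-T cells now '.'): 20

Answer: 20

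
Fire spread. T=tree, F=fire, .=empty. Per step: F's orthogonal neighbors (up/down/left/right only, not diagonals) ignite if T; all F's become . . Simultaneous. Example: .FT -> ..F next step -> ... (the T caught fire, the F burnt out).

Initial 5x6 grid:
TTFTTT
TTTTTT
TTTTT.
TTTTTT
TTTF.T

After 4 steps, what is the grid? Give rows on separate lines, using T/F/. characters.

Step 1: 5 trees catch fire, 2 burn out
  TF.FTT
  TTFTTT
  TTTTT.
  TTTFTT
  TTF..T
Step 2: 9 trees catch fire, 5 burn out
  F...FT
  TF.FTT
  TTFFT.
  TTF.FT
  TF...T
Step 3: 8 trees catch fire, 9 burn out
  .....F
  F...FT
  TF..F.
  TF...F
  F....T
Step 4: 4 trees catch fire, 8 burn out
  ......
  .....F
  F.....
  F.....
  .....F

......
.....F
F.....
F.....
.....F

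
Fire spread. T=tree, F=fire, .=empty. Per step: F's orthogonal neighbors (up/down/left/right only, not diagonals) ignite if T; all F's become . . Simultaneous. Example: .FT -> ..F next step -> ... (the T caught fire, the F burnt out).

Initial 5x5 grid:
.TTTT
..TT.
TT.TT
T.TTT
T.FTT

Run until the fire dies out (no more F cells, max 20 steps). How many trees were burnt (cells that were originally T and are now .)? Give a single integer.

Answer: 13

Derivation:
Step 1: +2 fires, +1 burnt (F count now 2)
Step 2: +2 fires, +2 burnt (F count now 2)
Step 3: +2 fires, +2 burnt (F count now 2)
Step 4: +2 fires, +2 burnt (F count now 2)
Step 5: +2 fires, +2 burnt (F count now 2)
Step 6: +2 fires, +2 burnt (F count now 2)
Step 7: +1 fires, +2 burnt (F count now 1)
Step 8: +0 fires, +1 burnt (F count now 0)
Fire out after step 8
Initially T: 17, now '.': 21
Total burnt (originally-T cells now '.'): 13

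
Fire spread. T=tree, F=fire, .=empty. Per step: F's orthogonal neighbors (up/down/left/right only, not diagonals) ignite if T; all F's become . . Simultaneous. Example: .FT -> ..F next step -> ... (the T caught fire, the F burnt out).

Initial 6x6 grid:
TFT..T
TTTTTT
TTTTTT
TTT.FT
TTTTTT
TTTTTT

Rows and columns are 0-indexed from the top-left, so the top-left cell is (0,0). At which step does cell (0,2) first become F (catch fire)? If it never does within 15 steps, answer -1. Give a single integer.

Step 1: cell (0,2)='F' (+6 fires, +2 burnt)
  -> target ignites at step 1
Step 2: cell (0,2)='.' (+9 fires, +6 burnt)
Step 3: cell (0,2)='.' (+8 fires, +9 burnt)
Step 4: cell (0,2)='.' (+5 fires, +8 burnt)
Step 5: cell (0,2)='.' (+2 fires, +5 burnt)
Step 6: cell (0,2)='.' (+1 fires, +2 burnt)
Step 7: cell (0,2)='.' (+0 fires, +1 burnt)
  fire out at step 7

1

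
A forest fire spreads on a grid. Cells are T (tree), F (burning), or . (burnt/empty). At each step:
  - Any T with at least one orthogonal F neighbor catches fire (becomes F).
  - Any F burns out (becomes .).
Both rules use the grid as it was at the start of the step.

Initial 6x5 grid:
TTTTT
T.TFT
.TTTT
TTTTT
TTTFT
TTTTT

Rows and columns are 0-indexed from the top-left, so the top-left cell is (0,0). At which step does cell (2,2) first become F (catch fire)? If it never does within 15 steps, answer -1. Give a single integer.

Step 1: cell (2,2)='T' (+8 fires, +2 burnt)
Step 2: cell (2,2)='F' (+9 fires, +8 burnt)
  -> target ignites at step 2
Step 3: cell (2,2)='.' (+5 fires, +9 burnt)
Step 4: cell (2,2)='.' (+3 fires, +5 burnt)
Step 5: cell (2,2)='.' (+1 fires, +3 burnt)
Step 6: cell (2,2)='.' (+0 fires, +1 burnt)
  fire out at step 6

2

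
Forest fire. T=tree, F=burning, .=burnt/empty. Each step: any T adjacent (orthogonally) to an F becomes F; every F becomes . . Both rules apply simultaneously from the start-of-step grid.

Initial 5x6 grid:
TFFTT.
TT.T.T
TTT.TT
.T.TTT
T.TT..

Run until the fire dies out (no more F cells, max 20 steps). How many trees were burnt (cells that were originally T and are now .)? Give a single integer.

Answer: 10

Derivation:
Step 1: +3 fires, +2 burnt (F count now 3)
Step 2: +4 fires, +3 burnt (F count now 4)
Step 3: +3 fires, +4 burnt (F count now 3)
Step 4: +0 fires, +3 burnt (F count now 0)
Fire out after step 4
Initially T: 19, now '.': 21
Total burnt (originally-T cells now '.'): 10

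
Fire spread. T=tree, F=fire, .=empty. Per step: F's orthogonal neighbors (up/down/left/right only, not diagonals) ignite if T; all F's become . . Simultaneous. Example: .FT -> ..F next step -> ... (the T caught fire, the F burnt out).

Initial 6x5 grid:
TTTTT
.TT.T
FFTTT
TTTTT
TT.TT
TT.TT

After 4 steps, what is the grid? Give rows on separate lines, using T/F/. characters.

Step 1: 4 trees catch fire, 2 burn out
  TTTTT
  .FT.T
  ..FTT
  FFTTT
  TT.TT
  TT.TT
Step 2: 6 trees catch fire, 4 burn out
  TFTTT
  ..F.T
  ...FT
  ..FTT
  FF.TT
  TT.TT
Step 3: 6 trees catch fire, 6 burn out
  F.FTT
  ....T
  ....F
  ...FT
  ...TT
  FF.TT
Step 4: 4 trees catch fire, 6 burn out
  ...FT
  ....F
  .....
  ....F
  ...FT
  ...TT

...FT
....F
.....
....F
...FT
...TT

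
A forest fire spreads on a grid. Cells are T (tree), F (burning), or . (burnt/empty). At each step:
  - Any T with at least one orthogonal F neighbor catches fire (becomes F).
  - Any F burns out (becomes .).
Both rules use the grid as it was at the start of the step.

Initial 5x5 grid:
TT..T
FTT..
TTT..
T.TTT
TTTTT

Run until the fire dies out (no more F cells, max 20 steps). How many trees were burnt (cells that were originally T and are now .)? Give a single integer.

Answer: 16

Derivation:
Step 1: +3 fires, +1 burnt (F count now 3)
Step 2: +4 fires, +3 burnt (F count now 4)
Step 3: +2 fires, +4 burnt (F count now 2)
Step 4: +2 fires, +2 burnt (F count now 2)
Step 5: +2 fires, +2 burnt (F count now 2)
Step 6: +2 fires, +2 burnt (F count now 2)
Step 7: +1 fires, +2 burnt (F count now 1)
Step 8: +0 fires, +1 burnt (F count now 0)
Fire out after step 8
Initially T: 17, now '.': 24
Total burnt (originally-T cells now '.'): 16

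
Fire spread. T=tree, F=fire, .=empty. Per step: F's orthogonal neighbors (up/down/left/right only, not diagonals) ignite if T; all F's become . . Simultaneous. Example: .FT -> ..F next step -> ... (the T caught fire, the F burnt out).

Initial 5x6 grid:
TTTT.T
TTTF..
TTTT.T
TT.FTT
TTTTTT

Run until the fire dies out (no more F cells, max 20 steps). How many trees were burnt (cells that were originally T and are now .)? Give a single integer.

Step 1: +5 fires, +2 burnt (F count now 5)
Step 2: +6 fires, +5 burnt (F count now 6)
Step 3: +6 fires, +6 burnt (F count now 6)
Step 4: +4 fires, +6 burnt (F count now 4)
Step 5: +1 fires, +4 burnt (F count now 1)
Step 6: +0 fires, +1 burnt (F count now 0)
Fire out after step 6
Initially T: 23, now '.': 29
Total burnt (originally-T cells now '.'): 22

Answer: 22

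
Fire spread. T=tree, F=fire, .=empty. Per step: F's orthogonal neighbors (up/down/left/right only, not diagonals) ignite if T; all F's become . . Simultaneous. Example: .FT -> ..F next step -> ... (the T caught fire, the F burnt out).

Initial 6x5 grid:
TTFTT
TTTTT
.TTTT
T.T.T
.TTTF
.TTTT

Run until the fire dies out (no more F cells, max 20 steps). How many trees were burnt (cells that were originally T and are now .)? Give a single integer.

Step 1: +6 fires, +2 burnt (F count now 6)
Step 2: +8 fires, +6 burnt (F count now 8)
Step 3: +7 fires, +8 burnt (F count now 7)
Step 4: +1 fires, +7 burnt (F count now 1)
Step 5: +0 fires, +1 burnt (F count now 0)
Fire out after step 5
Initially T: 23, now '.': 29
Total burnt (originally-T cells now '.'): 22

Answer: 22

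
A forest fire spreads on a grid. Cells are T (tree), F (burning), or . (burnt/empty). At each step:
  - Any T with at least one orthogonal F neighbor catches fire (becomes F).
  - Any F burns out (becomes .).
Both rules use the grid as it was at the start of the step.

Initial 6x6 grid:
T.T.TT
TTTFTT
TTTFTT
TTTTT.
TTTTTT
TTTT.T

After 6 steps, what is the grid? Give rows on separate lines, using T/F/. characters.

Step 1: 5 trees catch fire, 2 burn out
  T.T.TT
  TTF.FT
  TTF.FT
  TTTFT.
  TTTTTT
  TTTT.T
Step 2: 9 trees catch fire, 5 burn out
  T.F.FT
  TF...F
  TF...F
  TTF.F.
  TTTFTT
  TTTT.T
Step 3: 7 trees catch fire, 9 burn out
  T....F
  F.....
  F.....
  TF....
  TTF.FT
  TTTF.T
Step 4: 5 trees catch fire, 7 burn out
  F.....
  ......
  ......
  F.....
  TF...F
  TTF..T
Step 5: 3 trees catch fire, 5 burn out
  ......
  ......
  ......
  ......
  F.....
  TF...F
Step 6: 1 trees catch fire, 3 burn out
  ......
  ......
  ......
  ......
  ......
  F.....

......
......
......
......
......
F.....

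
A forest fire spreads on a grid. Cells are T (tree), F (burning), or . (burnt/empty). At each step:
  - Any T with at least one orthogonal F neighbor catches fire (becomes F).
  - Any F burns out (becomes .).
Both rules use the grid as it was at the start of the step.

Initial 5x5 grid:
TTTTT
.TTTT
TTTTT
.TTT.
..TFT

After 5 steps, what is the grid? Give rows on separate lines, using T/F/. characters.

Step 1: 3 trees catch fire, 1 burn out
  TTTTT
  .TTTT
  TTTTT
  .TTF.
  ..F.F
Step 2: 2 trees catch fire, 3 burn out
  TTTTT
  .TTTT
  TTTFT
  .TF..
  .....
Step 3: 4 trees catch fire, 2 burn out
  TTTTT
  .TTFT
  TTF.F
  .F...
  .....
Step 4: 4 trees catch fire, 4 burn out
  TTTFT
  .TF.F
  TF...
  .....
  .....
Step 5: 4 trees catch fire, 4 burn out
  TTF.F
  .F...
  F....
  .....
  .....

TTF.F
.F...
F....
.....
.....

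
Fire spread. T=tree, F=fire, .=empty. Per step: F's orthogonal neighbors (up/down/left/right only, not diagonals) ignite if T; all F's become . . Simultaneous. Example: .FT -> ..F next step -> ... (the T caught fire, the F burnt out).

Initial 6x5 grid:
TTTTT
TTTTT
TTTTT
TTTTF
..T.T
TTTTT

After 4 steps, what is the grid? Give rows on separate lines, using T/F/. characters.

Step 1: 3 trees catch fire, 1 burn out
  TTTTT
  TTTTT
  TTTTF
  TTTF.
  ..T.F
  TTTTT
Step 2: 4 trees catch fire, 3 burn out
  TTTTT
  TTTTF
  TTTF.
  TTF..
  ..T..
  TTTTF
Step 3: 6 trees catch fire, 4 burn out
  TTTTF
  TTTF.
  TTF..
  TF...
  ..F..
  TTTF.
Step 4: 5 trees catch fire, 6 burn out
  TTTF.
  TTF..
  TF...
  F....
  .....
  TTF..

TTTF.
TTF..
TF...
F....
.....
TTF..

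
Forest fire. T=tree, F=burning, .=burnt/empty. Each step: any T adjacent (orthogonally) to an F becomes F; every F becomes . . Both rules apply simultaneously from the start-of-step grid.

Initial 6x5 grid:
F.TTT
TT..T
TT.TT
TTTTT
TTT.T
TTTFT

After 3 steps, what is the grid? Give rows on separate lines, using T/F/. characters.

Step 1: 3 trees catch fire, 2 burn out
  ..TTT
  FT..T
  TT.TT
  TTTTT
  TTT.T
  TTF.F
Step 2: 5 trees catch fire, 3 burn out
  ..TTT
  .F..T
  FT.TT
  TTTTT
  TTF.F
  TF...
Step 3: 6 trees catch fire, 5 burn out
  ..TTT
  ....T
  .F.TT
  FTFTF
  TF...
  F....

..TTT
....T
.F.TT
FTFTF
TF...
F....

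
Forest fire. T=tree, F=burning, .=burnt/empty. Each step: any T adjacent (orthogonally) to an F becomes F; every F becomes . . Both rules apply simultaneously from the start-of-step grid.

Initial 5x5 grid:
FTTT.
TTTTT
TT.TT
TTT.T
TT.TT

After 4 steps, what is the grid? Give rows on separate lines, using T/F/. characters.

Step 1: 2 trees catch fire, 1 burn out
  .FTT.
  FTTTT
  TT.TT
  TTT.T
  TT.TT
Step 2: 3 trees catch fire, 2 burn out
  ..FT.
  .FTTT
  FT.TT
  TTT.T
  TT.TT
Step 3: 4 trees catch fire, 3 burn out
  ...F.
  ..FTT
  .F.TT
  FTT.T
  TT.TT
Step 4: 3 trees catch fire, 4 burn out
  .....
  ...FT
  ...TT
  .FT.T
  FT.TT

.....
...FT
...TT
.FT.T
FT.TT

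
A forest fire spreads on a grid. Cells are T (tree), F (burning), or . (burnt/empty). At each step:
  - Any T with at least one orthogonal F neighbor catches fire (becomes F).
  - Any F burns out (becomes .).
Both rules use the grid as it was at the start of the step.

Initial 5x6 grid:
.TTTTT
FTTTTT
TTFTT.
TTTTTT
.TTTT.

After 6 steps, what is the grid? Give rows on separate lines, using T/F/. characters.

Step 1: 6 trees catch fire, 2 burn out
  .TTTTT
  .FFTTT
  FF.FT.
  TTFTTT
  .TTTT.
Step 2: 8 trees catch fire, 6 burn out
  .FFTTT
  ...FTT
  ....F.
  FF.FTT
  .TFTT.
Step 3: 5 trees catch fire, 8 burn out
  ...FTT
  ....FT
  ......
  ....FT
  .F.FT.
Step 4: 4 trees catch fire, 5 burn out
  ....FT
  .....F
  ......
  .....F
  ....F.
Step 5: 1 trees catch fire, 4 burn out
  .....F
  ......
  ......
  ......
  ......
Step 6: 0 trees catch fire, 1 burn out
  ......
  ......
  ......
  ......
  ......

......
......
......
......
......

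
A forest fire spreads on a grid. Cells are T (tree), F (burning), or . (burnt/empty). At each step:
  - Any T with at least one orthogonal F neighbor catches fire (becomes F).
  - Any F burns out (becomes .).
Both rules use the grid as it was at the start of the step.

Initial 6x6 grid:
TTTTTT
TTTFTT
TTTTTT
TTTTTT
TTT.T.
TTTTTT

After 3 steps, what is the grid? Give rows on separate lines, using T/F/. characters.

Step 1: 4 trees catch fire, 1 burn out
  TTTFTT
  TTF.FT
  TTTFTT
  TTTTTT
  TTT.T.
  TTTTTT
Step 2: 7 trees catch fire, 4 burn out
  TTF.FT
  TF...F
  TTF.FT
  TTTFTT
  TTT.T.
  TTTTTT
Step 3: 7 trees catch fire, 7 burn out
  TF...F
  F.....
  TF...F
  TTF.FT
  TTT.T.
  TTTTTT

TF...F
F.....
TF...F
TTF.FT
TTT.T.
TTTTTT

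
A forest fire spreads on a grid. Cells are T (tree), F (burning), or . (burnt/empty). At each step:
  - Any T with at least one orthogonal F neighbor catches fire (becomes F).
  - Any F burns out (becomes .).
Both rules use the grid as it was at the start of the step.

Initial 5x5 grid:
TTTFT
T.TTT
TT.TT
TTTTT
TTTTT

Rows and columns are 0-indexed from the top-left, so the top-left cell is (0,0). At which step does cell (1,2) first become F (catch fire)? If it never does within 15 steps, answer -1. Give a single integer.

Step 1: cell (1,2)='T' (+3 fires, +1 burnt)
Step 2: cell (1,2)='F' (+4 fires, +3 burnt)
  -> target ignites at step 2
Step 3: cell (1,2)='.' (+3 fires, +4 burnt)
Step 4: cell (1,2)='.' (+4 fires, +3 burnt)
Step 5: cell (1,2)='.' (+4 fires, +4 burnt)
Step 6: cell (1,2)='.' (+3 fires, +4 burnt)
Step 7: cell (1,2)='.' (+1 fires, +3 burnt)
Step 8: cell (1,2)='.' (+0 fires, +1 burnt)
  fire out at step 8

2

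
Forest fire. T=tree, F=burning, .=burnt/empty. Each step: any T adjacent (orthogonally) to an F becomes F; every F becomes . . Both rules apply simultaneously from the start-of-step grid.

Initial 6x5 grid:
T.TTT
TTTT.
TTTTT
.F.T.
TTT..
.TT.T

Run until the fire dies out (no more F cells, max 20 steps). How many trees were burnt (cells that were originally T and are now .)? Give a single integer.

Step 1: +2 fires, +1 burnt (F count now 2)
Step 2: +6 fires, +2 burnt (F count now 6)
Step 3: +4 fires, +6 burnt (F count now 4)
Step 4: +5 fires, +4 burnt (F count now 5)
Step 5: +1 fires, +5 burnt (F count now 1)
Step 6: +1 fires, +1 burnt (F count now 1)
Step 7: +0 fires, +1 burnt (F count now 0)
Fire out after step 7
Initially T: 20, now '.': 29
Total burnt (originally-T cells now '.'): 19

Answer: 19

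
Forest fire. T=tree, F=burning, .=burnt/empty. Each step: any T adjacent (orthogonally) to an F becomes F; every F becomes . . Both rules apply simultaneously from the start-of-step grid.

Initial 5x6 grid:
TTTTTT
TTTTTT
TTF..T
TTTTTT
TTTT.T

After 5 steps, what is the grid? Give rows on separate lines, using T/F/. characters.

Step 1: 3 trees catch fire, 1 burn out
  TTTTTT
  TTFTTT
  TF...T
  TTFTTT
  TTTT.T
Step 2: 7 trees catch fire, 3 burn out
  TTFTTT
  TF.FTT
  F....T
  TF.FTT
  TTFT.T
Step 3: 8 trees catch fire, 7 burn out
  TF.FTT
  F...FT
  .....T
  F...FT
  TF.F.T
Step 4: 5 trees catch fire, 8 burn out
  F...FT
  .....F
  .....T
  .....F
  F....T
Step 5: 3 trees catch fire, 5 burn out
  .....F
  ......
  .....F
  ......
  .....F

.....F
......
.....F
......
.....F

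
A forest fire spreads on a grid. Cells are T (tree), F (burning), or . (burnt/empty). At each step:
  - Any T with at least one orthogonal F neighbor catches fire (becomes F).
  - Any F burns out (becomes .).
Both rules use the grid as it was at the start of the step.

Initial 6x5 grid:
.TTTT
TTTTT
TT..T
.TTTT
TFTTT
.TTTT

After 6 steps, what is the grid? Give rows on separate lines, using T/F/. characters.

Step 1: 4 trees catch fire, 1 burn out
  .TTTT
  TTTTT
  TT..T
  .FTTT
  F.FTT
  .FTTT
Step 2: 4 trees catch fire, 4 burn out
  .TTTT
  TTTTT
  TF..T
  ..FTT
  ...FT
  ..FTT
Step 3: 5 trees catch fire, 4 burn out
  .TTTT
  TFTTT
  F...T
  ...FT
  ....F
  ...FT
Step 4: 5 trees catch fire, 5 burn out
  .FTTT
  F.FTT
  ....T
  ....F
  .....
  ....F
Step 5: 3 trees catch fire, 5 burn out
  ..FTT
  ...FT
  ....F
  .....
  .....
  .....
Step 6: 2 trees catch fire, 3 burn out
  ...FT
  ....F
  .....
  .....
  .....
  .....

...FT
....F
.....
.....
.....
.....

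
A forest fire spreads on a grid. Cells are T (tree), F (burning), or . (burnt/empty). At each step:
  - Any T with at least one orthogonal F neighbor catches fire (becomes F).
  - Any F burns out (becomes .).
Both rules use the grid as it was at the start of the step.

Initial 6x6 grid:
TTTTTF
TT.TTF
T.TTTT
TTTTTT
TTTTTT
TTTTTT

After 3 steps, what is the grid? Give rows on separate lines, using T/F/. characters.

Step 1: 3 trees catch fire, 2 burn out
  TTTTF.
  TT.TF.
  T.TTTF
  TTTTTT
  TTTTTT
  TTTTTT
Step 2: 4 trees catch fire, 3 burn out
  TTTF..
  TT.F..
  T.TTF.
  TTTTTF
  TTTTTT
  TTTTTT
Step 3: 4 trees catch fire, 4 burn out
  TTF...
  TT....
  T.TF..
  TTTTF.
  TTTTTF
  TTTTTT

TTF...
TT....
T.TF..
TTTTF.
TTTTTF
TTTTTT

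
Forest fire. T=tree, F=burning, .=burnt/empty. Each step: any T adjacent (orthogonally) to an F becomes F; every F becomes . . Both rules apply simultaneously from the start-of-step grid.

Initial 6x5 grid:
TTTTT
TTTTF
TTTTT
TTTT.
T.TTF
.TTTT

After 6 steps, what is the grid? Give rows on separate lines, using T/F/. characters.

Step 1: 5 trees catch fire, 2 burn out
  TTTTF
  TTTF.
  TTTTF
  TTTT.
  T.TF.
  .TTTF
Step 2: 6 trees catch fire, 5 burn out
  TTTF.
  TTF..
  TTTF.
  TTTF.
  T.F..
  .TTF.
Step 3: 5 trees catch fire, 6 burn out
  TTF..
  TF...
  TTF..
  TTF..
  T....
  .TF..
Step 4: 5 trees catch fire, 5 burn out
  TF...
  F....
  TF...
  TF...
  T....
  .F...
Step 5: 3 trees catch fire, 5 burn out
  F....
  .....
  F....
  F....
  T....
  .....
Step 6: 1 trees catch fire, 3 burn out
  .....
  .....
  .....
  .....
  F....
  .....

.....
.....
.....
.....
F....
.....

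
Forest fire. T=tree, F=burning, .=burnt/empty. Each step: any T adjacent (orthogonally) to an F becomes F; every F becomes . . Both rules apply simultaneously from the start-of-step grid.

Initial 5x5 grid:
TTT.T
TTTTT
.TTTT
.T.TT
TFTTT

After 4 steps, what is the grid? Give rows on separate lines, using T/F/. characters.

Step 1: 3 trees catch fire, 1 burn out
  TTT.T
  TTTTT
  .TTTT
  .F.TT
  F.FTT
Step 2: 2 trees catch fire, 3 burn out
  TTT.T
  TTTTT
  .FTTT
  ...TT
  ...FT
Step 3: 4 trees catch fire, 2 burn out
  TTT.T
  TFTTT
  ..FTT
  ...FT
  ....F
Step 4: 5 trees catch fire, 4 burn out
  TFT.T
  F.FTT
  ...FT
  ....F
  .....

TFT.T
F.FTT
...FT
....F
.....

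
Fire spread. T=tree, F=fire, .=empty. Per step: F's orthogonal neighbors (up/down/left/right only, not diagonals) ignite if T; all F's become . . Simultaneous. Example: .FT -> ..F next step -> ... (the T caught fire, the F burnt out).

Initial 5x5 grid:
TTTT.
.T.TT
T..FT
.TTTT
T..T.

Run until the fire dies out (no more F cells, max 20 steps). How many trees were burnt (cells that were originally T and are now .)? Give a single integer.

Step 1: +3 fires, +1 burnt (F count now 3)
Step 2: +5 fires, +3 burnt (F count now 5)
Step 3: +2 fires, +5 burnt (F count now 2)
Step 4: +1 fires, +2 burnt (F count now 1)
Step 5: +2 fires, +1 burnt (F count now 2)
Step 6: +0 fires, +2 burnt (F count now 0)
Fire out after step 6
Initially T: 15, now '.': 23
Total burnt (originally-T cells now '.'): 13

Answer: 13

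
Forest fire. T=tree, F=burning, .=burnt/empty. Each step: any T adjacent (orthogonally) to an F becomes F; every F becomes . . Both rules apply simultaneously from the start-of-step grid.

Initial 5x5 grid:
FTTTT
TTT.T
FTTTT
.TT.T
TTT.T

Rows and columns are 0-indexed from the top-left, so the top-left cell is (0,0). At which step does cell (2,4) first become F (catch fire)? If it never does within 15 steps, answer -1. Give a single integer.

Step 1: cell (2,4)='T' (+3 fires, +2 burnt)
Step 2: cell (2,4)='T' (+4 fires, +3 burnt)
Step 3: cell (2,4)='T' (+5 fires, +4 burnt)
Step 4: cell (2,4)='F' (+4 fires, +5 burnt)
  -> target ignites at step 4
Step 5: cell (2,4)='.' (+2 fires, +4 burnt)
Step 6: cell (2,4)='.' (+1 fires, +2 burnt)
Step 7: cell (2,4)='.' (+0 fires, +1 burnt)
  fire out at step 7

4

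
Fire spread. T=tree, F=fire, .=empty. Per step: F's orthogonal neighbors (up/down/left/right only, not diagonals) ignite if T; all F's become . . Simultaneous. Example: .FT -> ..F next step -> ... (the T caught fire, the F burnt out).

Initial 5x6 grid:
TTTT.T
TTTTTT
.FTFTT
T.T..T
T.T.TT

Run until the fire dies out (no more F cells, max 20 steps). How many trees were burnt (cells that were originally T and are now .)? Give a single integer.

Answer: 19

Derivation:
Step 1: +4 fires, +2 burnt (F count now 4)
Step 2: +7 fires, +4 burnt (F count now 7)
Step 3: +5 fires, +7 burnt (F count now 5)
Step 4: +2 fires, +5 burnt (F count now 2)
Step 5: +1 fires, +2 burnt (F count now 1)
Step 6: +0 fires, +1 burnt (F count now 0)
Fire out after step 6
Initially T: 21, now '.': 28
Total burnt (originally-T cells now '.'): 19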